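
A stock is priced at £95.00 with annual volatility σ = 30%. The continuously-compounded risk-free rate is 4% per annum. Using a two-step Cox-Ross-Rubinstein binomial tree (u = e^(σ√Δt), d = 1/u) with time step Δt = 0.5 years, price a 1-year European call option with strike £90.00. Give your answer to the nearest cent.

CRR parameters: u = e^(σ√Δt) = e^(0.3·√0.5) = 1.2363, d = 1/u = 0.8089
Per-period rate: rΔt = 0.04·0.5 = 0.02, so R = e^0.02 = 1.0202
Risk-neutral probability p = (e^0.02 − 0.8089)/(1.2363 − 0.8089) = 0.2113/0.4275 = 0.4944
Terminal stock prices: S_uu = 145.2, S_ud = 95, S_dd = 62.15
Terminal payoffs (S − K): max(55.2, 0) = 55.2, max(5, 0) = 5, max(-27.85, 0) = 0
Node u (S = 117.4): V_u = e^(−0.02)·[0.4944·55.2042 + 0.5056·5.0000] = 29.2317
Node d (S = 76.84): V_d = e^(−0.02)·[0.4944·5.0000 + 0.5056·0.0000] = 2.4232
Node 0 (S = 95): V_0 = e^(−0.02)·[0.4944·29.2317 + 0.5056·2.4232] = 15.3675

£15.37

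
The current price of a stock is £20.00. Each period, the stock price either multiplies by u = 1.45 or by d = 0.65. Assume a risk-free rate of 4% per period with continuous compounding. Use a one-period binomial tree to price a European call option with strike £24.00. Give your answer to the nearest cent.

£2.35

Risk-neutral probability p = (e^0.04 − 0.65)/(1.45 − 0.65) = 0.3908/0.8000 = 0.4885
Terminal stock prices: S_u = 29, S_d = 13
Terminal payoffs (S − K): max(5, 0) = 5, max(-11, 0) = 0
Node 0 (S = 20): V_0 = e^(−0.04)·[0.4885·5.0000 + 0.5115·0.0000] = 2.3468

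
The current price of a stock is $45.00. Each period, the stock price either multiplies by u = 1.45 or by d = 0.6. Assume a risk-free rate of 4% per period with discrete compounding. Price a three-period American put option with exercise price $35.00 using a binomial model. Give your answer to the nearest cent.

Risk-neutral probability p = (1 + 0.04 − 0.6)/(1.45 − 0.6) = 0.4400/0.8500 = 0.5176
Terminal stock prices: S_uuu = 137.2, S_uud = 56.77, S_udd = 23.49, S_ddd = 9.72
Terminal payoffs (K − S): max(-102.2, 0) = 0, max(-21.77, 0) = 0, max(11.51, 0) = 11.51, max(25.28, 0) = 25.28
Node uu (S = 94.61): continuation = 1/1.04·[0.5176·0.0000 + 0.4824·0.0000] = 0.0000; exercise value = 0.0000 ≤ continuation, so V_uu = 0.0000
Node ud (S = 39.15): continuation = 1/1.04·[0.5176·0.0000 + 0.4824·11.5100] = 5.3383; exercise value = 0.0000 ≤ continuation, so V_ud = 5.3383
Node dd (S = 16.2): continuation = 1/1.04·[0.5176·11.5100 + 0.4824·25.2800] = 17.4538; exercise value = 18.8000 > continuation, so V_dd = 18.8000 (exercise)
Node u (S = 65.25): continuation = 1/1.04·[0.5176·0.0000 + 0.4824·5.3383] = 2.4759; exercise value = 0.0000 ≤ continuation, so V_u = 2.4759
Node d (S = 27): continuation = 1/1.04·[0.5176·5.3383 + 0.4824·18.8000] = 11.3766; exercise value = 8.0000 ≤ continuation, so V_d = 11.3766
Node 0 (S = 45): continuation = 1/1.04·[0.5176·2.4759 + 0.4824·11.3766] = 6.5088; exercise value = 0.0000 ≤ continuation, so V_0 = 6.5088

$6.51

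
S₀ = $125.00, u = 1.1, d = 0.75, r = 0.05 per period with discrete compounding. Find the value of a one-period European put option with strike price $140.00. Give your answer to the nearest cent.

$8.33

Risk-neutral probability p = (1 + 0.05 − 0.75)/(1.1 − 0.75) = 0.3000/0.3500 = 0.8571
Terminal stock prices: S_u = 137.5, S_d = 93.75
Terminal payoffs (K − S): max(2.5, 0) = 2.5, max(46.25, 0) = 46.25
Node 0 (S = 125): V_0 = 1/1.05·[0.8571·2.5000 + 0.1429·46.2500] = 8.3333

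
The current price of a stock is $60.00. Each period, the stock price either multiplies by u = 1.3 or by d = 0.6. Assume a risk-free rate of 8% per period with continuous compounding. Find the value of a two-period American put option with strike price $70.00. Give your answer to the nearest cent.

Risk-neutral probability p = (e^0.08 − 0.6)/(1.3 − 0.6) = 0.4833/0.7000 = 0.6904
Terminal stock prices: S_uu = 101.4, S_ud = 46.8, S_dd = 21.6
Terminal payoffs (K − S): max(-31.4, 0) = 0, max(23.2, 0) = 23.2, max(48.4, 0) = 48.4
Node u (S = 78): continuation = e^(−0.08)·[0.6904·0.0000 + 0.3096·23.2000] = 6.6303; exercise value = 0.0000 ≤ continuation, so V_u = 6.6303
Node d (S = 36): continuation = e^(−0.08)·[0.6904·23.2000 + 0.3096·48.4000] = 28.6181; exercise value = 34.0000 > continuation, so V_d = 34.0000 (exercise)
Node 0 (S = 60): continuation = e^(−0.08)·[0.6904·6.6303 + 0.3096·34.0000] = 13.9424; exercise value = 10.0000 ≤ continuation, so V_0 = 13.9424

$13.94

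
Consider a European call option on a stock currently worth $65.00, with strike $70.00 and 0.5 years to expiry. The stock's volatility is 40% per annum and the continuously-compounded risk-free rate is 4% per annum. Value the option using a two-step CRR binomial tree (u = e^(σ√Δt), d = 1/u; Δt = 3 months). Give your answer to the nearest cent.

$5.97

CRR parameters: u = e^(σ√Δt) = e^(0.4·√0.25) = 1.2214, d = 1/u = 0.8187
Per-period rate: rΔt = 0.04·0.25 = 0.01, so R = e^0.01 = 1.0101
Risk-neutral probability p = (e^0.01 − 0.8187)/(1.2214 − 0.8187) = 0.1913/0.4027 = 0.4751
Terminal stock prices: S_uu = 96.97, S_ud = 65, S_dd = 43.57
Terminal payoffs (S − K): max(26.97, 0) = 26.97, max(-5, 0) = 0, max(-26.43, 0) = 0
Node u (S = 79.39): V_u = e^(−0.01)·[0.4751·26.9686 + 0.5249·0.0000] = 12.6860
Node d (S = 53.22): V_d = e^(−0.01)·[0.4751·0.0000 + 0.5249·0.0000] = 0.0000
Node 0 (S = 65): V_0 = e^(−0.01)·[0.4751·12.6860 + 0.5249·0.0000] = 5.9674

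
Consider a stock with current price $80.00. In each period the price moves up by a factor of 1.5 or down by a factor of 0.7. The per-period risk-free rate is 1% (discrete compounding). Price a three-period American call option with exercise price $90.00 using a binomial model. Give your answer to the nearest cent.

$19.81

Risk-neutral probability p = (1 + 0.01 − 0.7)/(1.5 − 0.7) = 0.3100/0.8000 = 0.3875
Terminal stock prices: S_uuu = 270, S_uud = 126, S_udd = 58.8, S_ddd = 27.44
Terminal payoffs (S − K): max(180, 0) = 180, max(36, 0) = 36, max(-31.2, 0) = 0, max(-62.56, 0) = 0
Node uu (S = 180): continuation = 1/1.01·[0.3875·180.0000 + 0.6125·36.0000] = 90.8911; exercise value = 90.0000 ≤ continuation, so V_uu = 90.8911
Node ud (S = 84): continuation = 1/1.01·[0.3875·36.0000 + 0.6125·0.0000] = 13.8119; exercise value = 0.0000 ≤ continuation, so V_ud = 13.8119
Node dd (S = 39.2): continuation = 1/1.01·[0.3875·0.0000 + 0.6125·0.0000] = 0.0000; exercise value = 0.0000 ≤ continuation, so V_dd = 0.0000
Node u (S = 120): continuation = 1/1.01·[0.3875·90.8911 + 0.6125·13.8119] = 43.2476; exercise value = 30.0000 ≤ continuation, so V_u = 43.2476
Node d (S = 56): continuation = 1/1.01·[0.3875·13.8119 + 0.6125·0.0000] = 5.2991; exercise value = 0.0000 ≤ continuation, so V_d = 5.2991
Node 0 (S = 80): continuation = 1/1.01·[0.3875·43.2476 + 0.6125·5.2991] = 19.8061; exercise value = 0.0000 ≤ continuation, so V_0 = 19.8061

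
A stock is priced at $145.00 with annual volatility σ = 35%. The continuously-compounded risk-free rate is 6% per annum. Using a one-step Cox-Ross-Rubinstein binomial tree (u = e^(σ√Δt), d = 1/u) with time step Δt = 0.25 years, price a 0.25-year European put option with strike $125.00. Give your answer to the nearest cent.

CRR parameters: u = e^(σ√Δt) = e^(0.35·√0.25) = 1.1912, d = 1/u = 0.8395
Per-period rate: rΔt = 0.06·0.25 = 0.015, so R = e^0.015 = 1.0151
Risk-neutral probability p = (e^0.015 − 0.8395)/(1.1912 − 0.8395) = 0.1757/0.3518 = 0.4993
Terminal stock prices: S_u = 172.7, S_d = 121.7
Terminal payoffs (K − S): max(-47.73, 0) = 0, max(3.279, 0) = 3.279
Node 0 (S = 145): V_0 = e^(−0.015)·[0.4993·0.0000 + 0.5007·3.2787] = 1.6171

$1.62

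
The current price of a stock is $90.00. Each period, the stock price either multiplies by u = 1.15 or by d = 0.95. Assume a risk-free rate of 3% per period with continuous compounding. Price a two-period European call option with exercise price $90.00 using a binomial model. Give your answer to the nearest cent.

Risk-neutral probability p = (e^0.03 − 0.95)/(1.15 − 0.95) = 0.0805/0.2000 = 0.4023
Terminal stock prices: S_uu = 119, S_ud = 98.32, S_dd = 81.22
Terminal payoffs (S − K): max(29.02, 0) = 29.02, max(8.325, 0) = 8.325, max(-8.775, 0) = 0
Node u (S = 103.5): V_u = e^(−0.03)·[0.4023·29.0250 + 0.5977·8.3250] = 16.1599
Node d (S = 85.5): V_d = e^(−0.03)·[0.4023·8.3250 + 0.5977·0.0000] = 3.2499
Node 0 (S = 90): V_0 = e^(−0.03)·[0.4023·16.1599 + 0.5977·3.2499] = 8.1937

$8.19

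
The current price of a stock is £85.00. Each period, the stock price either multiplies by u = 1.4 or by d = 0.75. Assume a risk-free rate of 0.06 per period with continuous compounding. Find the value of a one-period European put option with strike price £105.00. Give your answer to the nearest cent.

£20.21

Risk-neutral probability p = (e^0.06 − 0.75)/(1.4 − 0.75) = 0.3118/0.6500 = 0.4797
Terminal stock prices: S_u = 119, S_d = 63.75
Terminal payoffs (K − S): max(-14, 0) = 0, max(41.25, 0) = 41.25
Node 0 (S = 85): V_0 = e^(−0.06)·[0.4797·0.0000 + 0.5203·41.2500] = 20.2106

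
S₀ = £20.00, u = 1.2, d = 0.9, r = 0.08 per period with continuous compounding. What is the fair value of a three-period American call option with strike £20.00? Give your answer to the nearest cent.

Risk-neutral probability p = (e^0.08 − 0.9)/(1.2 − 0.9) = 0.1833/0.3000 = 0.6110
Terminal stock prices: S_uuu = 34.56, S_uud = 25.92, S_udd = 19.44, S_ddd = 14.58
Terminal payoffs (S − K): max(14.56, 0) = 14.56, max(5.92, 0) = 5.92, max(-0.56, 0) = 0, max(-5.42, 0) = 0
Node uu (S = 28.8): continuation = e^(−0.08)·[0.6110·14.5600 + 0.3890·5.9200] = 10.3377; exercise value = 8.8000 ≤ continuation, so V_uu = 10.3377
Node ud (S = 21.6): continuation = e^(−0.08)·[0.6110·5.9200 + 0.3890·0.0000] = 3.3388; exercise value = 1.6000 ≤ continuation, so V_ud = 3.3388
Node dd (S = 16.2): continuation = e^(−0.08)·[0.6110·0.0000 + 0.3890·0.0000] = 0.0000; exercise value = 0.0000 ≤ continuation, so V_dd = 0.0000
Node u (S = 24): continuation = e^(−0.08)·[0.6110·10.3377 + 0.3890·3.3388] = 7.0294; exercise value = 4.0000 ≤ continuation, so V_u = 7.0294
Node d (S = 18): continuation = e^(−0.08)·[0.6110·3.3388 + 0.3890·0.0000] = 1.8830; exercise value = 0.0000 ≤ continuation, so V_d = 1.8830
Node 0 (S = 20): continuation = e^(−0.08)·[0.6110·7.0294 + 0.3890·1.8830] = 4.6407; exercise value = 0.0000 ≤ continuation, so V_0 = 4.6407

£4.64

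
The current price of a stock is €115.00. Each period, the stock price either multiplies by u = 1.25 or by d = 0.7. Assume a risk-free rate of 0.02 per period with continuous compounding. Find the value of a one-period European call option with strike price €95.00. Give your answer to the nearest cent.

Risk-neutral probability p = (e^0.02 − 0.7)/(1.25 − 0.7) = 0.3202/0.5500 = 0.5822
Terminal stock prices: S_u = 143.8, S_d = 80.5
Terminal payoffs (S − K): max(48.75, 0) = 48.75, max(-14.5, 0) = 0
Node 0 (S = 115): V_0 = e^(−0.02)·[0.5822·48.7500 + 0.4178·0.0000] = 27.8195

€27.82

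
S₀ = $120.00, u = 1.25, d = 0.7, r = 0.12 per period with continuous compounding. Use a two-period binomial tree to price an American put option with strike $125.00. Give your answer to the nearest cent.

$10.82

Risk-neutral probability p = (e^0.12 − 0.7)/(1.25 − 0.7) = 0.4275/0.5500 = 0.7773
Terminal stock prices: S_uu = 187.5, S_ud = 105, S_dd = 58.8
Terminal payoffs (K − S): max(-62.5, 0) = 0, max(20, 0) = 20, max(66.2, 0) = 66.2
Node u (S = 150): continuation = e^(−0.12)·[0.7773·0.0000 + 0.2227·20.0000] = 3.9509; exercise value = 0.0000 ≤ continuation, so V_u = 3.9509
Node d (S = 84): continuation = e^(−0.12)·[0.7773·20.0000 + 0.2227·66.2000] = 26.8651; exercise value = 41.0000 > continuation, so V_d = 41.0000 (exercise)
Node 0 (S = 120): continuation = e^(−0.12)·[0.7773·3.9509 + 0.2227·41.0000] = 10.8231; exercise value = 5.0000 ≤ continuation, so V_0 = 10.8231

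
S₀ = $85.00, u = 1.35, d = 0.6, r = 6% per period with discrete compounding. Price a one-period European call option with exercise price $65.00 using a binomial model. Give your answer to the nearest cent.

$28.79

Risk-neutral probability p = (1 + 0.06 − 0.6)/(1.35 − 0.6) = 0.4600/0.7500 = 0.6133
Terminal stock prices: S_u = 114.8, S_d = 51
Terminal payoffs (S − K): max(49.75, 0) = 49.75, max(-14, 0) = 0
Node 0 (S = 85): V_0 = 1/1.06·[0.6133·49.7500 + 0.3867·0.0000] = 28.7862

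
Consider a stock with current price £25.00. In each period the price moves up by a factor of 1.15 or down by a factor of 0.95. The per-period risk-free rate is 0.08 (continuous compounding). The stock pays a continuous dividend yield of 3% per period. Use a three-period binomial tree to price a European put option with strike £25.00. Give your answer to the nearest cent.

£0.34

Per-period risk-free factor R = e^0.08 = 1.0833; dividend-adjusted growth = e^(0.08−0.03) = 1.0513.
Risk-neutral probability p = (1.0513 − 0.95)/(1.15 − 0.95) = 0.1013/0.2000 = 0.5064
Terminal stock prices: S_uuu = 38.02, S_uud = 31.41, S_udd = 25.95, S_ddd = 21.43
Terminal payoffs (K − S): max(-13.02, 0) = 0, max(-6.409, 0) = 0, max(-0.9469, 0) = 0, max(3.566, 0) = 3.566
Node uu (S = 33.06): V_uu = e^(−0.08)·[0.5064·0.0000 + 0.4936·0.0000] = 0.0000
Node ud (S = 27.31): V_ud = e^(−0.08)·[0.5064·0.0000 + 0.4936·0.0000] = 0.0000
Node dd (S = 22.56): V_dd = e^(−0.08)·[0.5064·0.0000 + 0.4936·3.5656] = 1.6248
Node u (S = 28.75): V_u = e^(−0.08)·[0.5064·0.0000 + 0.4936·0.0000] = 0.0000
Node d (S = 23.75): V_d = e^(−0.08)·[0.5064·0.0000 + 0.4936·1.6248] = 0.7404
Node 0 (S = 25): V_0 = e^(−0.08)·[0.5064·0.0000 + 0.4936·0.7404] = 0.3374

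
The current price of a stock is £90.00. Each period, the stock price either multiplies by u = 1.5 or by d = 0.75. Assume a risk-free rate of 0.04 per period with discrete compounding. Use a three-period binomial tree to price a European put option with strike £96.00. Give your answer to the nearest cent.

£19.69

Risk-neutral probability p = (1 + 0.04 − 0.75)/(1.5 − 0.75) = 0.2900/0.7500 = 0.3867
Terminal stock prices: S_uuu = 303.8, S_uud = 151.9, S_udd = 75.94, S_ddd = 37.97
Terminal payoffs (K − S): max(-207.8, 0) = 0, max(-55.88, 0) = 0, max(20.06, 0) = 20.06, max(58.03, 0) = 58.03
Node uu (S = 202.5): V_uu = 1/1.04·[0.3867·0.0000 + 0.6133·0.0000] = 0.0000
Node ud (S = 101.2): V_ud = 1/1.04·[0.3867·0.0000 + 0.6133·20.0625] = 11.8317
Node dd (S = 50.62): V_dd = 1/1.04·[0.3867·20.0625 + 0.6133·58.0312] = 41.6827
Node u (S = 135): V_u = 1/1.04·[0.3867·0.0000 + 0.6133·11.8317] = 6.9777
Node d (S = 67.5): V_d = 1/1.04·[0.3867·11.8317 + 0.6133·41.6827] = 28.9811
Node 0 (S = 90): V_0 = 1/1.04·[0.3867·6.9777 + 0.6133·28.9811] = 19.6857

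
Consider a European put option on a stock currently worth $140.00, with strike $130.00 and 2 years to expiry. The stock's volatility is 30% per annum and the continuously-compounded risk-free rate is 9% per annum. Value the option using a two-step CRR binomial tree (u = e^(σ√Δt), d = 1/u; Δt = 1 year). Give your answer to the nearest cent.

CRR parameters: u = e^(σ√Δt) = e^(0.3·√1) = 1.3499, d = 1/u = 0.7408
Per-period rate: rΔt = 0.09·1 = 0.09, so R = e^0.09 = 1.0942
Risk-neutral probability p = (e^0.09 − 0.7408)/(1.3499 − 0.7408) = 0.3534/0.6090 = 0.5802
Terminal stock prices: S_uu = 255.1, S_ud = 140, S_dd = 76.83
Terminal payoffs (K − S): max(-125.1, 0) = 0, max(-10, 0) = 0, max(53.17, 0) = 53.17
Node u (S = 189): V_u = e^(−0.09)·[0.5802·0.0000 + 0.4198·0.0000] = 0.0000
Node d (S = 103.7): V_d = e^(−0.09)·[0.5802·0.0000 + 0.4198·53.1664] = 20.3990
Node 0 (S = 140): V_0 = e^(−0.09)·[0.5802·0.0000 + 0.4198·20.3990] = 7.8267

$7.83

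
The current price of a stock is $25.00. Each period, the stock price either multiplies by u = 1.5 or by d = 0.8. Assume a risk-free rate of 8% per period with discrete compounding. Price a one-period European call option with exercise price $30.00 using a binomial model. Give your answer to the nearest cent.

Risk-neutral probability p = (1 + 0.08 − 0.8)/(1.5 − 0.8) = 0.2800/0.7000 = 0.4000
Terminal stock prices: S_u = 37.5, S_d = 20
Terminal payoffs (S − K): max(7.5, 0) = 7.5, max(-10, 0) = 0
Node 0 (S = 25): V_0 = 1/1.08·[0.4000·7.5000 + 0.6000·0.0000] = 2.7778

$2.78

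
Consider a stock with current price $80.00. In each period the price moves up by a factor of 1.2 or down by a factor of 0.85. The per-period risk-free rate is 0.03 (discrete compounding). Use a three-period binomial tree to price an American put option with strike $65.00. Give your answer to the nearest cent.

Risk-neutral probability p = (1 + 0.03 − 0.85)/(1.2 − 0.85) = 0.1800/0.3500 = 0.5143
Terminal stock prices: S_uuu = 138.2, S_uud = 97.92, S_udd = 69.36, S_ddd = 49.13
Terminal payoffs (K − S): max(-73.24, 0) = 0, max(-32.92, 0) = 0, max(-4.36, 0) = 0, max(15.87, 0) = 15.87
Node uu (S = 115.2): continuation = 1/1.03·[0.5143·0.0000 + 0.4857·0.0000] = 0.0000; exercise value = 0.0000 ≤ continuation, so V_uu = 0.0000
Node ud (S = 81.6): continuation = 1/1.03·[0.5143·0.0000 + 0.4857·0.0000] = 0.0000; exercise value = 0.0000 ≤ continuation, so V_ud = 0.0000
Node dd (S = 57.8): continuation = 1/1.03·[0.5143·0.0000 + 0.4857·15.8700] = 7.4838; exercise value = 7.2000 ≤ continuation, so V_dd = 7.4838
Node u (S = 96): continuation = 1/1.03·[0.5143·0.0000 + 0.4857·0.0000] = 0.0000; exercise value = 0.0000 ≤ continuation, so V_u = 0.0000
Node d (S = 68): continuation = 1/1.03·[0.5143·0.0000 + 0.4857·7.4838] = 3.5291; exercise value = 0.0000 ≤ continuation, so V_d = 3.5291
Node 0 (S = 80): continuation = 1/1.03·[0.5143·0.0000 + 0.4857·3.5291] = 1.6642; exercise value = 0.0000 ≤ continuation, so V_0 = 1.6642

$1.66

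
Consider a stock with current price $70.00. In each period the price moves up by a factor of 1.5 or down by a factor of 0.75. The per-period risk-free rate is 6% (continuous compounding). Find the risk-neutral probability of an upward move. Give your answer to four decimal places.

Risk-neutral probability p = (e^0.06 − 0.75)/(1.5 − 0.75) = 0.3118/0.7500 = 0.4158

p = 0.4158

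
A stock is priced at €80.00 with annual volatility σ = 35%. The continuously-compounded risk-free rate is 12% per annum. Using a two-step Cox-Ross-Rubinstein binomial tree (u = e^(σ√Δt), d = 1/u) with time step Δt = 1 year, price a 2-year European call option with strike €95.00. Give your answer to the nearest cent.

CRR parameters: u = e^(σ√Δt) = e^(0.35·√1) = 1.4191, d = 1/u = 0.7047
Per-period rate: rΔt = 0.12·1 = 0.12, so R = e^0.12 = 1.1275
Risk-neutral probability p = (e^0.12 − 0.7047)/(1.4191 − 0.7047) = 0.4228/0.7144 = 0.5919
Terminal stock prices: S_uu = 161.1, S_ud = 80, S_dd = 39.73
Terminal payoffs (S − K): max(66.1, 0) = 66.1, max(-15, 0) = 0, max(-55.27, 0) = 0
Node u (S = 113.5): V_u = e^(−0.12)·[0.5919·66.1002 + 0.4081·0.0000] = 34.6978
Node d (S = 56.38): V_d = e^(−0.12)·[0.5919·0.0000 + 0.4081·0.0000] = 0.0000
Node 0 (S = 80): V_0 = e^(−0.12)·[0.5919·34.6978 + 0.4081·0.0000] = 18.2139

€18.21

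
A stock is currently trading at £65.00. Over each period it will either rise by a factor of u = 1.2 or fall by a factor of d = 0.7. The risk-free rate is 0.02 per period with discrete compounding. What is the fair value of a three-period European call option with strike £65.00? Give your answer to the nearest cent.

Risk-neutral probability p = (1 + 0.02 − 0.7)/(1.2 − 0.7) = 0.3200/0.5000 = 0.6400
Terminal stock prices: S_uuu = 112.3, S_uud = 65.52, S_udd = 38.22, S_ddd = 22.29
Terminal payoffs (S − K): max(47.32, 0) = 47.32, max(0.52, 0) = 0.52, max(-26.78, 0) = 0, max(-42.71, 0) = 0
Node uu (S = 93.6): V_uu = 1/1.02·[0.6400·47.3200 + 0.3600·0.5200] = 29.8745
Node ud (S = 54.6): V_ud = 1/1.02·[0.6400·0.5200 + 0.3600·0.0000] = 0.3263
Node dd (S = 31.85): V_dd = 1/1.02·[0.6400·0.0000 + 0.3600·0.0000] = 0.0000
Node u (S = 78): V_u = 1/1.02·[0.6400·29.8745 + 0.3600·0.3263] = 18.8599
Node d (S = 45.5): V_d = 1/1.02·[0.6400·0.3263 + 0.3600·0.0000] = 0.2047
Node 0 (S = 65): V_0 = 1/1.02·[0.6400·18.8599 + 0.3600·0.2047] = 11.9059

£11.91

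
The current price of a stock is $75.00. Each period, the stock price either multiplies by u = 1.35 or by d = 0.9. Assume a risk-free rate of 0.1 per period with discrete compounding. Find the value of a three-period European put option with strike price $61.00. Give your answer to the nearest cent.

$0.81

Risk-neutral probability p = (1 + 0.1 − 0.9)/(1.35 − 0.9) = 0.2000/0.4500 = 0.4444
Terminal stock prices: S_uuu = 184.5, S_uud = 123, S_udd = 82.01, S_ddd = 54.68
Terminal payoffs (K − S): max(-123.5, 0) = 0, max(-62.02, 0) = 0, max(-21.01, 0) = 0, max(6.325, 0) = 6.325
Node uu (S = 136.7): V_uu = 1/1.1·[0.4444·0.0000 + 0.5556·0.0000] = 0.0000
Node ud (S = 91.12): V_ud = 1/1.1·[0.4444·0.0000 + 0.5556·0.0000] = 0.0000
Node dd (S = 60.75): V_dd = 1/1.1·[0.4444·0.0000 + 0.5556·6.3250] = 3.1944
Node u (S = 101.2): V_u = 1/1.1·[0.4444·0.0000 + 0.5556·0.0000] = 0.0000
Node d (S = 67.5): V_d = 1/1.1·[0.4444·0.0000 + 0.5556·3.1944] = 1.6134
Node 0 (S = 75): V_0 = 1/1.1·[0.4444·0.0000 + 0.5556·1.6134] = 0.8148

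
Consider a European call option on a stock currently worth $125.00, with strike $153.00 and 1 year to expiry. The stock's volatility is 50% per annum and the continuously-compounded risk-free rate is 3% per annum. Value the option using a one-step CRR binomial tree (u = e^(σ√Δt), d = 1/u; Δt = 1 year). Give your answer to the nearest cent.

$20.96

CRR parameters: u = e^(σ√Δt) = e^(0.5·√1) = 1.6487, d = 1/u = 0.6065
Per-period rate: rΔt = 0.03·1 = 0.03, so R = e^0.03 = 1.0305
Risk-neutral probability p = (e^0.03 − 0.6065)/(1.6487 − 0.6065) = 0.4239/1.0422 = 0.4068
Terminal stock prices: S_u = 206.1, S_d = 75.82
Terminal payoffs (S − K): max(53.09, 0) = 53.09, max(-77.18, 0) = 0
Node 0 (S = 125): V_0 = e^(−0.03)·[0.4068·53.0902 + 0.5932·0.0000] = 20.9568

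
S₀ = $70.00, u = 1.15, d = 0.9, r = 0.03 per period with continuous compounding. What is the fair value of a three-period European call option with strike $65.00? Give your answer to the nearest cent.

$11.99

Risk-neutral probability p = (e^0.03 − 0.9)/(1.15 − 0.9) = 0.1305/0.2500 = 0.5218
Terminal stock prices: S_uuu = 106.5, S_uud = 83.32, S_udd = 65.2, S_ddd = 51.03
Terminal payoffs (S − K): max(41.46, 0) = 41.46, max(18.32, 0) = 18.32, max(0.205, 0) = 0.205, max(-13.97, 0) = 0
Node uu (S = 92.57): V_uu = e^(−0.03)·[0.5218·41.4612 + 0.4782·18.3175] = 29.4960
Node ud (S = 72.45): V_ud = e^(−0.03)·[0.5218·18.3175 + 0.4782·0.2050] = 9.3710
Node dd (S = 56.7): V_dd = e^(−0.03)·[0.5218·0.2050 + 0.4782·0.0000] = 0.1038
Node u (S = 80.5): V_u = e^(−0.03)·[0.5218·29.4960 + 0.4782·9.3710] = 19.2853
Node d (S = 63): V_d = e^(−0.03)·[0.5218·9.3710 + 0.4782·0.1038] = 4.7936
Node 0 (S = 70): V_0 = e^(−0.03)·[0.5218·19.2853 + 0.4782·4.7936] = 11.9905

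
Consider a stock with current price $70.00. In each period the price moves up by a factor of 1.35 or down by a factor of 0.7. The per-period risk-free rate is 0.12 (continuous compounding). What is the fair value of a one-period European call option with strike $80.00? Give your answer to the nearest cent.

$8.46

Risk-neutral probability p = (e^0.12 − 0.7)/(1.35 − 0.7) = 0.4275/0.6500 = 0.6577
Terminal stock prices: S_u = 94.5, S_d = 49
Terminal payoffs (S − K): max(14.5, 0) = 14.5, max(-31, 0) = 0
Node 0 (S = 70): V_0 = e^(−0.12)·[0.6577·14.5000 + 0.3423·0.0000] = 8.4581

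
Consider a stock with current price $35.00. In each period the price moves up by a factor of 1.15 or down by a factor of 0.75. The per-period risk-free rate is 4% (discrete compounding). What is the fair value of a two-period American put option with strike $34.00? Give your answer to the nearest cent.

$2.75

Risk-neutral probability p = (1 + 0.04 − 0.75)/(1.15 − 0.75) = 0.2900/0.4000 = 0.7250
Terminal stock prices: S_uu = 46.29, S_ud = 30.19, S_dd = 19.69
Terminal payoffs (K − S): max(-12.29, 0) = 0, max(3.812, 0) = 3.812, max(14.31, 0) = 14.31
Node u (S = 40.25): continuation = 1/1.04·[0.7250·0.0000 + 0.2750·3.8125] = 1.0081; exercise value = 0.0000 ≤ continuation, so V_u = 1.0081
Node d (S = 26.25): continuation = 1/1.04·[0.7250·3.8125 + 0.2750·14.3125] = 6.4423; exercise value = 7.7500 > continuation, so V_d = 7.7500 (exercise)
Node 0 (S = 35): continuation = 1/1.04·[0.7250·1.0081 + 0.2750·7.7500] = 2.7520; exercise value = 0.0000 ≤ continuation, so V_0 = 2.7520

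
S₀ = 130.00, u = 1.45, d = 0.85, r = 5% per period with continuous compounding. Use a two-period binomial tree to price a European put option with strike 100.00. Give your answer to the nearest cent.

2.43

Risk-neutral probability p = (e^0.05 − 0.85)/(1.45 − 0.85) = 0.2013/0.6000 = 0.3355
Terminal stock prices: S_uu = 273.3, S_ud = 160.2, S_dd = 93.92
Terminal payoffs (K − S): max(-173.3, 0) = 0, max(-60.22, 0) = 0, max(6.075, 0) = 6.075
Node u (S = 188.5): V_u = e^(−0.05)·[0.3355·0.0000 + 0.6645·0.0000] = 0.0000
Node d (S = 110.5): V_d = e^(−0.05)·[0.3355·0.0000 + 0.6645·6.0750] = 3.8402
Node 0 (S = 130): V_0 = e^(−0.05)·[0.3355·0.0000 + 0.6645·3.8402] = 2.4276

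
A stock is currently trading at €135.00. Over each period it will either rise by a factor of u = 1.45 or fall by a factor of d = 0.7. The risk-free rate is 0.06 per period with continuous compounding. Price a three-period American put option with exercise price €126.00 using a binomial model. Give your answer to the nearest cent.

€20.71

Risk-neutral probability p = (e^0.06 − 0.7)/(1.45 − 0.7) = 0.3618/0.7500 = 0.4824
Terminal stock prices: S_uuu = 411.6, S_uud = 198.7, S_udd = 95.92, S_ddd = 46.3
Terminal payoffs (K − S): max(-285.6, 0) = 0, max(-72.69, 0) = 0, max(30.08, 0) = 30.08, max(79.7, 0) = 79.7
Node uu (S = 283.8): continuation = e^(−0.06)·[0.4824·0.0000 + 0.5176·0.0000] = 0.0000; exercise value = 0.0000 ≤ continuation, so V_uu = 0.0000
Node ud (S = 137): continuation = e^(−0.06)·[0.4824·0.0000 + 0.5176·30.0825] = 14.6626; exercise value = 0.0000 ≤ continuation, so V_ud = 14.6626
Node dd (S = 66.15): continuation = e^(−0.06)·[0.4824·30.0825 + 0.5176·79.6950] = 52.5123; exercise value = 59.8500 > continuation, so V_dd = 59.8500 (exercise)
Node u (S = 195.8): continuation = e^(−0.06)·[0.4824·0.0000 + 0.5176·14.6626] = 7.1467; exercise value = 0.0000 ≤ continuation, so V_u = 7.1467
Node d (S = 94.5): continuation = e^(−0.06)·[0.4824·14.6626 + 0.5176·59.8500] = 35.8336; exercise value = 31.5000 ≤ continuation, so V_d = 35.8336
Node 0 (S = 135): continuation = e^(−0.06)·[0.4824·7.1467 + 0.5176·35.8336] = 20.7128; exercise value = 0.0000 ≤ continuation, so V_0 = 20.7128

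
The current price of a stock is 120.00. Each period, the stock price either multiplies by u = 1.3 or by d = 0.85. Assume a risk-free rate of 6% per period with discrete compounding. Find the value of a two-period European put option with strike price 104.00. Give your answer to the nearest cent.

Risk-neutral probability p = (1 + 0.06 − 0.85)/(1.3 − 0.85) = 0.2100/0.4500 = 0.4667
Terminal stock prices: S_uu = 202.8, S_ud = 132.6, S_dd = 86.7
Terminal payoffs (K − S): max(-98.8, 0) = 0, max(-28.6, 0) = 0, max(17.3, 0) = 17.3
Node u (S = 156): V_u = 1/1.06·[0.4667·0.0000 + 0.5333·0.0000] = 0.0000
Node d (S = 102): V_d = 1/1.06·[0.4667·0.0000 + 0.5333·17.3000] = 8.7044
Node 0 (S = 120): V_0 = 1/1.06·[0.4667·0.0000 + 0.5333·8.7044] = 4.3796

4.38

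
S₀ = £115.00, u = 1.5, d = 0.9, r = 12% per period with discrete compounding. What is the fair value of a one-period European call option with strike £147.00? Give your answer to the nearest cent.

Risk-neutral probability p = (1 + 0.12 − 0.9)/(1.5 − 0.9) = 0.2200/0.6000 = 0.3667
Terminal stock prices: S_u = 172.5, S_d = 103.5
Terminal payoffs (S − K): max(25.5, 0) = 25.5, max(-43.5, 0) = 0
Node 0 (S = 115): V_0 = 1/1.12·[0.3667·25.5000 + 0.6333·0.0000] = 8.3482

£8.35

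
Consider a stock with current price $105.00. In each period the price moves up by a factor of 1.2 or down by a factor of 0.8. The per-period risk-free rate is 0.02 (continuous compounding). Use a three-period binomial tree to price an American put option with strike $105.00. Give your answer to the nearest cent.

$12.44

Risk-neutral probability p = (e^0.02 − 0.8)/(1.2 − 0.8) = 0.2202/0.4000 = 0.5505
Terminal stock prices: S_uuu = 181.4, S_uud = 121, S_udd = 80.64, S_ddd = 53.76
Terminal payoffs (K − S): max(-76.44, 0) = 0, max(-15.96, 0) = 0, max(24.36, 0) = 24.36, max(51.24, 0) = 51.24
Node uu (S = 151.2): continuation = e^(−0.02)·[0.5505·0.0000 + 0.4495·0.0000] = 0.0000; exercise value = 0.0000 ≤ continuation, so V_uu = 0.0000
Node ud (S = 100.8): continuation = e^(−0.02)·[0.5505·0.0000 + 0.4495·24.3600] = 10.7329; exercise value = 4.2000 ≤ continuation, so V_ud = 10.7329
Node dd (S = 67.2): continuation = e^(−0.02)·[0.5505·24.3600 + 0.4495·51.2400] = 35.7209; exercise value = 37.8000 > continuation, so V_dd = 37.8000 (exercise)
Node u (S = 126): continuation = e^(−0.02)·[0.5505·0.0000 + 0.4495·10.7329] = 4.7289; exercise value = 0.0000 ≤ continuation, so V_u = 4.7289
Node d (S = 84): continuation = e^(−0.02)·[0.5505·10.7329 + 0.4495·37.8000] = 22.4460; exercise value = 21.0000 ≤ continuation, so V_d = 22.4460
Node 0 (S = 105): continuation = e^(−0.02)·[0.5505·4.7289 + 0.4495·22.4460] = 12.4414; exercise value = 0.0000 ≤ continuation, so V_0 = 12.4414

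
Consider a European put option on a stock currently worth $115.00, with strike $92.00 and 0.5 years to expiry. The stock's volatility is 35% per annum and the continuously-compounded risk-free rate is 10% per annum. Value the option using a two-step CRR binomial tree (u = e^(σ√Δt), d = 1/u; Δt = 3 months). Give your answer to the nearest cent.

CRR parameters: u = e^(σ√Δt) = e^(0.35·√0.25) = 1.1912, d = 1/u = 0.8395
Per-period rate: rΔt = 0.1·0.25 = 0.025, so R = e^0.025 = 1.0253
Risk-neutral probability p = (e^0.025 − 0.8395)/(1.1912 − 0.8395) = 0.1859/0.3518 = 0.5283
Terminal stock prices: S_uu = 163.2, S_ud = 115, S_dd = 81.04
Terminal payoffs (K − S): max(-71.19, 0) = 0, max(-23, 0) = 0, max(10.96, 0) = 10.96
Node u (S = 137): V_u = e^(−0.025)·[0.5283·0.0000 + 0.4717·0.0000] = 0.0000
Node d (S = 96.54): V_d = e^(−0.025)·[0.5283·0.0000 + 0.4717·10.9609] = 5.0423
Node 0 (S = 115): V_0 = e^(−0.025)·[0.5283·0.0000 + 0.4717·5.0423] = 2.3196

$2.32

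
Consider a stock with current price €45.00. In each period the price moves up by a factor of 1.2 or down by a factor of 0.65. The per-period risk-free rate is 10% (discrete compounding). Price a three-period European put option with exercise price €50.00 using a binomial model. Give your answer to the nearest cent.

€3.99

Risk-neutral probability p = (1 + 0.1 − 0.65)/(1.2 − 0.65) = 0.4500/0.5500 = 0.8182
Terminal stock prices: S_uuu = 77.76, S_uud = 42.12, S_udd = 22.82, S_ddd = 12.36
Terminal payoffs (K − S): max(-27.76, 0) = 0, max(7.88, 0) = 7.88, max(27.18, 0) = 27.18, max(37.64, 0) = 37.64
Node uu (S = 64.8): V_uu = 1/1.1·[0.8182·0.0000 + 0.1818·7.8800] = 1.3025
Node ud (S = 35.1): V_ud = 1/1.1·[0.8182·7.8800 + 0.1818·27.1850] = 10.3545
Node dd (S = 19.01): V_dd = 1/1.1·[0.8182·27.1850 + 0.1818·37.6419] = 26.4420
Node u (S = 54): V_u = 1/1.1·[0.8182·1.3025 + 0.1818·10.3545] = 2.6803
Node d (S = 29.25): V_d = 1/1.1·[0.8182·10.3545 + 0.1818·26.4420] = 12.0723
Node 0 (S = 45): V_0 = 1/1.1·[0.8182·2.6803 + 0.1818·12.0723] = 3.9890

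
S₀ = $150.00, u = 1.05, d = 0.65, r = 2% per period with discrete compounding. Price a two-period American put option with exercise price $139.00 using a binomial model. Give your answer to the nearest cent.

Risk-neutral probability p = (1 + 0.02 − 0.65)/(1.05 − 0.65) = 0.3700/0.4000 = 0.9250
Terminal stock prices: S_uu = 165.4, S_ud = 102.4, S_dd = 63.38
Terminal payoffs (K − S): max(-26.38, 0) = 0, max(36.62, 0) = 36.62, max(75.62, 0) = 75.62
Node u (S = 157.5): continuation = 1/1.02·[0.9250·0.0000 + 0.0750·36.6250] = 2.6930; exercise value = 0.0000 ≤ continuation, so V_u = 2.6930
Node d (S = 97.5): continuation = 1/1.02·[0.9250·36.6250 + 0.0750·75.6250] = 38.7745; exercise value = 41.5000 > continuation, so V_d = 41.5000 (exercise)
Node 0 (S = 150): continuation = 1/1.02·[0.9250·2.6930 + 0.0750·41.5000] = 5.4937; exercise value = 0.0000 ≤ continuation, so V_0 = 5.4937

$5.49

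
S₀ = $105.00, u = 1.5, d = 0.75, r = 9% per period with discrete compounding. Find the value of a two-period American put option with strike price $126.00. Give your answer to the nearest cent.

$25.34

Risk-neutral probability p = (1 + 0.09 − 0.75)/(1.5 − 0.75) = 0.3400/0.7500 = 0.4533
Terminal stock prices: S_uu = 236.2, S_ud = 118.1, S_dd = 59.06
Terminal payoffs (K − S): max(-110.2, 0) = 0, max(7.875, 0) = 7.875, max(66.94, 0) = 66.94
Node u (S = 157.5): continuation = 1/1.09·[0.4533·0.0000 + 0.5467·7.8750] = 3.9495; exercise value = 0.0000 ≤ continuation, so V_u = 3.9495
Node d (S = 78.75): continuation = 1/1.09·[0.4533·7.8750 + 0.5467·66.9375] = 36.8463; exercise value = 47.2500 > continuation, so V_d = 47.2500 (exercise)
Node 0 (S = 105): continuation = 1/1.09·[0.4533·3.9495 + 0.5467·47.2500] = 25.3399; exercise value = 21.0000 ≤ continuation, so V_0 = 25.3399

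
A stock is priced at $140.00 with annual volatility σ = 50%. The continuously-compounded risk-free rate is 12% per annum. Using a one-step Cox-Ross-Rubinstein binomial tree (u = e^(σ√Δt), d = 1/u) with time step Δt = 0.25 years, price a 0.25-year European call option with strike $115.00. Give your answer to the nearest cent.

$31.31

CRR parameters: u = e^(σ√Δt) = e^(0.5·√0.25) = 1.2840, d = 1/u = 0.7788
Per-period rate: rΔt = 0.12·0.25 = 0.03, so R = e^0.03 = 1.0305
Risk-neutral probability p = (e^0.03 − 0.7788)/(1.2840 − 0.7788) = 0.2517/0.5052 = 0.4981
Terminal stock prices: S_u = 179.8, S_d = 109
Terminal payoffs (S − K): max(64.76, 0) = 64.76, max(-5.968, 0) = 0
Node 0 (S = 140): V_0 = e^(−0.03)·[0.4981·64.7636 + 0.5019·0.0000] = 31.3055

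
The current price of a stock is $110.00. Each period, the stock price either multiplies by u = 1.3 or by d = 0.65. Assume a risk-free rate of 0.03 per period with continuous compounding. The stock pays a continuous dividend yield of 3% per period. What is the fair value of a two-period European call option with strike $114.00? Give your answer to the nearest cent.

Per-period risk-free factor R = e^0.03 = 1.0305; dividend-adjusted growth = e^(0.03−0.03) = 1.0000.
Risk-neutral probability p = (1.0000 − 0.65)/(1.3 − 0.65) = 0.3500/0.6500 = 0.5385
Terminal stock prices: S_uu = 185.9, S_ud = 92.95, S_dd = 46.48
Terminal payoffs (S − K): max(71.9, 0) = 71.9, max(-21.05, 0) = 0, max(-67.53, 0) = 0
Node u (S = 143): V_u = e^(−0.03)·[0.5385·71.9000 + 0.4615·0.0000] = 37.5712
Node d (S = 71.5): V_d = e^(−0.03)·[0.5385·0.0000 + 0.4615·0.0000] = 0.0000
Node 0 (S = 110): V_0 = e^(−0.03)·[0.5385·37.5712 + 0.4615·0.0000] = 19.6327

$19.63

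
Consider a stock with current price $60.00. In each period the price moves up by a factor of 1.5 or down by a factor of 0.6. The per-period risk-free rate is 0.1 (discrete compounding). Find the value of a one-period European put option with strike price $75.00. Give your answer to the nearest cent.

$15.76

Risk-neutral probability p = (1 + 0.1 − 0.6)/(1.5 − 0.6) = 0.5000/0.9000 = 0.5556
Terminal stock prices: S_u = 90, S_d = 36
Terminal payoffs (K − S): max(-15, 0) = 0, max(39, 0) = 39
Node 0 (S = 60): V_0 = 1/1.1·[0.5556·0.0000 + 0.4444·39.0000] = 15.7576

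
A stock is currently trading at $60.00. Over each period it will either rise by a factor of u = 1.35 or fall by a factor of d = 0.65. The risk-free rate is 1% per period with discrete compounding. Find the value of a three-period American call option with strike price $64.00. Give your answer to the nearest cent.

Risk-neutral probability p = (1 + 0.01 − 0.65)/(1.35 − 0.65) = 0.3600/0.7000 = 0.5143
Terminal stock prices: S_uuu = 147.6, S_uud = 71.08, S_udd = 34.22, S_ddd = 16.48
Terminal payoffs (S − K): max(83.62, 0) = 83.62, max(7.078, 0) = 7.078, max(-29.78, 0) = 0, max(-47.52, 0) = 0
Node uu (S = 109.4): continuation = 1/1.01·[0.5143·83.6225 + 0.4857·7.0775] = 45.9837; exercise value = 45.3500 ≤ continuation, so V_uu = 45.9837
Node ud (S = 52.65): continuation = 1/1.01·[0.5143·7.0775 + 0.4857·0.0000] = 3.6038; exercise value = 0.0000 ≤ continuation, so V_ud = 3.6038
Node dd (S = 25.35): continuation = 1/1.01·[0.5143·0.0000 + 0.4857·0.0000] = 0.0000; exercise value = 0.0000 ≤ continuation, so V_dd = 0.0000
Node u (S = 81): continuation = 1/1.01·[0.5143·45.9837 + 0.4857·3.6038] = 25.1477; exercise value = 17.0000 ≤ continuation, so V_u = 25.1477
Node d (S = 39): continuation = 1/1.01·[0.5143·3.6038 + 0.4857·0.0000] = 1.8350; exercise value = 0.0000 ≤ continuation, so V_d = 1.8350
Node 0 (S = 60): continuation = 1/1.01·[0.5143·25.1477 + 0.4857·1.8350] = 13.6875; exercise value = 0.0000 ≤ continuation, so V_0 = 13.6875

$13.69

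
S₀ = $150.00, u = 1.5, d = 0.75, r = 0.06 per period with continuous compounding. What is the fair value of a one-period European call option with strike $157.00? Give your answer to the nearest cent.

$26.63

Risk-neutral probability p = (e^0.06 − 0.75)/(1.5 − 0.75) = 0.3118/0.7500 = 0.4158
Terminal stock prices: S_u = 225, S_d = 112.5
Terminal payoffs (S − K): max(68, 0) = 68, max(-44.5, 0) = 0
Node 0 (S = 150): V_0 = e^(−0.06)·[0.4158·68.0000 + 0.5842·0.0000] = 26.6267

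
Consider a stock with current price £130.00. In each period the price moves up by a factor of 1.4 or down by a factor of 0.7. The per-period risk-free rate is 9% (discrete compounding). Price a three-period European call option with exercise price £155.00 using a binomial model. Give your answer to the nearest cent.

£34.38

Risk-neutral probability p = (1 + 0.09 − 0.7)/(1.4 − 0.7) = 0.3900/0.7000 = 0.5571
Terminal stock prices: S_uuu = 356.7, S_uud = 178.4, S_udd = 89.18, S_ddd = 44.59
Terminal payoffs (S − K): max(201.7, 0) = 201.7, max(23.36, 0) = 23.36, max(-65.82, 0) = 0, max(-110.4, 0) = 0
Node uu (S = 254.8): V_uu = 1/1.09·[0.5571·201.7200 + 0.4429·23.3600] = 112.5982
Node ud (S = 127.4): V_ud = 1/1.09·[0.5571·23.3600 + 0.4429·0.0000] = 11.9402
Node dd (S = 63.7): V_dd = 1/1.09·[0.5571·0.0000 + 0.4429·0.0000] = 0.0000
Node u (S = 182): V_u = 1/1.09·[0.5571·112.5982 + 0.4429·11.9402] = 62.4047
Node d (S = 91): V_d = 1/1.09·[0.5571·11.9402 + 0.4429·0.0000] = 6.1031
Node 0 (S = 130): V_0 = 1/1.09·[0.5571·62.4047 + 0.4429·6.1031] = 34.3772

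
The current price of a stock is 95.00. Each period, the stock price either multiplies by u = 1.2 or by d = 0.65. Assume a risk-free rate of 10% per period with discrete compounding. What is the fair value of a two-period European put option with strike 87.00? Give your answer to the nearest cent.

4.45

Risk-neutral probability p = (1 + 0.1 − 0.65)/(1.2 − 0.65) = 0.4500/0.5500 = 0.8182
Terminal stock prices: S_uu = 136.8, S_ud = 74.1, S_dd = 40.14
Terminal payoffs (K − S): max(-49.8, 0) = 0, max(12.9, 0) = 12.9, max(46.86, 0) = 46.86
Node u (S = 114): V_u = 1/1.1·[0.8182·0.0000 + 0.1818·12.9000] = 2.1322
Node d (S = 61.75): V_d = 1/1.1·[0.8182·12.9000 + 0.1818·46.8625] = 17.3409
Node 0 (S = 95): V_0 = 1/1.1·[0.8182·2.1322 + 0.1818·17.3409] = 4.4522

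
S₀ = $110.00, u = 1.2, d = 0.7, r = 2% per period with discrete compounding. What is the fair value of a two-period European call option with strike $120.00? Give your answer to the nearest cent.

Risk-neutral probability p = (1 + 0.02 − 0.7)/(1.2 − 0.7) = 0.3200/0.5000 = 0.6400
Terminal stock prices: S_uu = 158.4, S_ud = 92.4, S_dd = 53.9
Terminal payoffs (S − K): max(38.4, 0) = 38.4, max(-27.6, 0) = 0, max(-66.1, 0) = 0
Node u (S = 132): V_u = 1/1.02·[0.6400·38.4000 + 0.3600·0.0000] = 24.0941
Node d (S = 77): V_d = 1/1.02·[0.6400·0.0000 + 0.3600·0.0000] = 0.0000
Node 0 (S = 110): V_0 = 1/1.02·[0.6400·24.0941 + 0.3600·0.0000] = 15.1179

$15.12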